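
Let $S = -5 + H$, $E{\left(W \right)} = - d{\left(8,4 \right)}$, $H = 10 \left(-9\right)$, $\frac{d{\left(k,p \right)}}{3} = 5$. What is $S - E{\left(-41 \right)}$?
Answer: $-80$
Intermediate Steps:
$d{\left(k,p \right)} = 15$ ($d{\left(k,p \right)} = 3 \cdot 5 = 15$)
$H = -90$
$E{\left(W \right)} = -15$ ($E{\left(W \right)} = \left(-1\right) 15 = -15$)
$S = -95$ ($S = -5 - 90 = -95$)
$S - E{\left(-41 \right)} = -95 - -15 = -95 + 15 = -80$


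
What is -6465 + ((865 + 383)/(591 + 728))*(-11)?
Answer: -8541063/1319 ≈ -6475.4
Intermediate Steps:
-6465 + ((865 + 383)/(591 + 728))*(-11) = -6465 + (1248/1319)*(-11) = -6465 - 13728/1319 = -8541063/1319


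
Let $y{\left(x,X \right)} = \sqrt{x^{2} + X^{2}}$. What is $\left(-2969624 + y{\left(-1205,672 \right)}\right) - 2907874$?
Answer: $-5877498 + \sqrt{1903609} \approx -5.8761 \cdot 10^{6}$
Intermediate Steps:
$y{\left(x,X \right)} = \sqrt{X^{2} + x^{2}}$
$\left(-2969624 + y{\left(-1205,672 \right)}\right) - 2907874 = \left(-2969624 + \sqrt{672^{2} + \left(-1205\right)^{2}}\right) - 2907874 = \left(-2969624 + \sqrt{451584 + 1452025}\right) - 2907874 = \left(-2969624 + \sqrt{1903609}\right) - 2907874 = -5877498 + \sqrt{1903609}$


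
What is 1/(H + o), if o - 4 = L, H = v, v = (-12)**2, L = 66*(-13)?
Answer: -1/710 ≈ -0.0014085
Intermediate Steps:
L = -858
v = 144
H = 144
o = -854 (o = 4 - 858 = -854)
1/(H + o) = 1/(144 - 854) = 1/(-710) = -1/710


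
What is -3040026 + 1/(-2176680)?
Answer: -6617163793681/2176680 ≈ -3.0400e+6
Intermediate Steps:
-3040026 + 1/(-2176680) = -3040026 - 1/2176680 = -6617163793681/2176680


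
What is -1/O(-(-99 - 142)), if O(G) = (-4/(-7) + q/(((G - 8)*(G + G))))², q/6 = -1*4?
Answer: -154504811041/50412822784 ≈ -3.0648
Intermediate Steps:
q = -24 (q = 6*(-1*4) = 6*(-4) = -24)
O(G) = (4/7 - 12/(G*(-8 + G)))² (O(G) = (-4/(-7) - 24*1/((G - 8)*(G + G)))² = (-4*(-⅐) - 24*1/(2*G*(-8 + G)))² = (4/7 - 24*1/(2*G*(-8 + G)))² = (4/7 - 12/(G*(-8 + G)))²)
-1/O(-(-99 - 142)) = -1/(16*(21 - (-(-99 - 142))² + 8*(-(-99 - 142)))²/(49*(-(-99 - 142))²*(-8 - (-99 - 142))²)) = -1/(16*(21 - (-1*(-241))² + 8*(-1*(-241)))²/(49*(-1*(-241))²*(-8 - 1*(-241))²)) = -1/((16/49)*(21 - 1*241² + 8*241)²/(241²*(-8 + 241)²)) = -1/((16/49)*(1/58081)*(21 - 1*58081 + 1928)²/233²) = -1/((16/49)*(1/58081)*(1/54289)*(21 - 58081 + 1928)²) = -1/((16/49)*(1/58081)*(1/54289)*(-56132)²) = -1/((16/49)*(1/58081)*(1/54289)*3150801424) = -1/50412822784/154504811041 = -1*154504811041/50412822784 = -154504811041/50412822784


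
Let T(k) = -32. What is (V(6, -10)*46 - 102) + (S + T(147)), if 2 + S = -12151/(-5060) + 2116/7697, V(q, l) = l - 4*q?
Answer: -66105360793/38946820 ≈ -1697.3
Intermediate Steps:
S = 26339567/38946820 (S = -2 + (-12151/(-5060) + 2116/7697) = -2 + (-12151*(-1/5060) + 2116*(1/7697)) = -2 + (12151/5060 + 2116/7697) = -2 + 104233207/38946820 = 26339567/38946820 ≈ 0.67630)
(V(6, -10)*46 - 102) + (S + T(147)) = ((-10 - 4*6)*46 - 102) + (26339567/38946820 - 32) = ((-10 - 24)*46 - 102) - 1219958673/38946820 = (-34*46 - 102) - 1219958673/38946820 = (-1564 - 102) - 1219958673/38946820 = -1666 - 1219958673/38946820 = -66105360793/38946820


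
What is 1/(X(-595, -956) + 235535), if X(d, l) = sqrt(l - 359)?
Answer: 47107/11095347508 - I*sqrt(1315)/55476737540 ≈ 4.2457e-6 - 6.5366e-10*I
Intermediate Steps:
X(d, l) = sqrt(-359 + l)
1/(X(-595, -956) + 235535) = 1/(sqrt(-359 - 956) + 235535) = 1/(sqrt(-1315) + 235535) = 1/(I*sqrt(1315) + 235535) = 1/(235535 + I*sqrt(1315))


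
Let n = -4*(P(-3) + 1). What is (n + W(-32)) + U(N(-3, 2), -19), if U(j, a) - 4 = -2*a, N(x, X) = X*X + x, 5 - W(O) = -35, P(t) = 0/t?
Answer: 78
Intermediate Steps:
P(t) = 0
W(O) = 40 (W(O) = 5 - 1*(-35) = 5 + 35 = 40)
N(x, X) = x + X² (N(x, X) = X² + x = x + X²)
U(j, a) = 4 - 2*a
n = -4 (n = -4*(0 + 1) = -4*1 = -4)
(n + W(-32)) + U(N(-3, 2), -19) = (-4 + 40) + (4 - 2*(-19)) = 36 + (4 + 38) = 36 + 42 = 78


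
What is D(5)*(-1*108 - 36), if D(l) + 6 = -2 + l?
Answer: 432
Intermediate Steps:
D(l) = -8 + l (D(l) = -6 + (-2 + l) = -8 + l)
D(5)*(-1*108 - 36) = (-8 + 5)*(-1*108 - 36) = -3*(-108 - 36) = -3*(-144) = 432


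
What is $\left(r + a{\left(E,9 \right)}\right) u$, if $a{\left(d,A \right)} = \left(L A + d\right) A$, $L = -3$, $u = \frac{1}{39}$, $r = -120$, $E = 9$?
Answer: $- \frac{94}{13} \approx -7.2308$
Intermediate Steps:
$u = \frac{1}{39} \approx 0.025641$
$a{\left(d,A \right)} = A \left(d - 3 A\right)$ ($a{\left(d,A \right)} = \left(- 3 A + d\right) A = \left(d - 3 A\right) A = A \left(d - 3 A\right)$)
$\left(r + a{\left(E,9 \right)}\right) u = \left(-120 + 9 \left(9 - 27\right)\right) \frac{1}{39} = \left(-120 + 9 \left(-18\right)\right) \frac{1}{39} = \left(-120 - 162\right) \frac{1}{39} = \left(-282\right) \frac{1}{39} = - \frac{94}{13}$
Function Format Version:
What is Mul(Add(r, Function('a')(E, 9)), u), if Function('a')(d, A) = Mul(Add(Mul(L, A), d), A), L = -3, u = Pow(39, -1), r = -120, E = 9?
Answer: Rational(-94, 13) ≈ -7.2308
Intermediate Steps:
u = Rational(1, 39) ≈ 0.025641
Function('a')(d, A) = Mul(A, Add(d, Mul(-3, A))) (Function('a')(d, A) = Mul(Add(Mul(-3, A), d), A) = Mul(Add(d, Mul(-3, A)), A) = Mul(A, Add(d, Mul(-3, A))))
Mul(Add(r, Function('a')(E, 9)), u) = Mul(Add(-120, Mul(9, Add(9, Mul(-3, 9)))), Rational(1, 39)) = Mul(Add(-120, Mul(9, Add(9, -27))), Rational(1, 39)) = Mul(Add(-120, Mul(9, -18)), Rational(1, 39)) = Mul(Add(-120, -162), Rational(1, 39)) = Mul(-282, Rational(1, 39)) = Rational(-94, 13)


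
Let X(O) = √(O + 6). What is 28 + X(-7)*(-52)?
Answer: 28 - 52*I ≈ 28.0 - 52.0*I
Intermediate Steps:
X(O) = √(6 + O)
28 + X(-7)*(-52) = 28 + √(6 - 7)*(-52) = 28 + √(-1)*(-52) = 28 + I*(-52) = 28 - 52*I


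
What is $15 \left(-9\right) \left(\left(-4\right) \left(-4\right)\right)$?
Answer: $-2160$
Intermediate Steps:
$15 \left(-9\right) \left(\left(-4\right) \left(-4\right)\right) = \left(-135\right) 16 = -2160$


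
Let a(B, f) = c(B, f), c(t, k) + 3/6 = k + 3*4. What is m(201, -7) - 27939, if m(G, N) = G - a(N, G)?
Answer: -55901/2 ≈ -27951.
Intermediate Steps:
c(t, k) = 23/2 + k (c(t, k) = -1/2 + (k + 3*4) = -1/2 + (k + 12) = -1/2 + (12 + k) = 23/2 + k)
a(B, f) = 23/2 + f
m(G, N) = -23/2 (m(G, N) = G - (23/2 + G) = G + (-23/2 - G) = -23/2)
m(201, -7) - 27939 = -23/2 - 27939 = -55901/2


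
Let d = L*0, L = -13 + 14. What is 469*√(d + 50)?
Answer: 2345*√2 ≈ 3316.3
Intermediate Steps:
L = 1
d = 0 (d = 1*0 = 0)
469*√(d + 50) = 469*√(0 + 50) = 469*√50 = 469*(5*√2) = 2345*√2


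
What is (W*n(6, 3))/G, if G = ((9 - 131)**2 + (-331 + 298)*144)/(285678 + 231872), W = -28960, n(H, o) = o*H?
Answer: -67447116000/2533 ≈ -2.6627e+7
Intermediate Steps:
n(H, o) = H*o
G = 5066/258775 (G = ((-122)**2 - 33*144)/517550 = (14884 - 4752)*(1/517550) = 10132*(1/517550) = 5066/258775 ≈ 0.019577)
(W*n(6, 3))/G = (-173760*3)/(5066/258775) = -28960*18*(258775/5066) = -521280*258775/5066 = -67447116000/2533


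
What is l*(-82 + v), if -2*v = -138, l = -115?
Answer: 1495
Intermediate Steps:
v = 69 (v = -½*(-138) = 69)
l*(-82 + v) = -115*(-82 + 69) = -115*(-13) = 1495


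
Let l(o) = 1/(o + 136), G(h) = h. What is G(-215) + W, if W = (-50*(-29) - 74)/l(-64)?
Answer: 98857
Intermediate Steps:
l(o) = 1/(136 + o)
W = 99072 (W = (-50*(-29) - 74)/(1/(136 - 64)) = (1450 - 74)/(1/72) = 1376/(1/72) = 1376*72 = 99072)
G(-215) + W = -215 + 99072 = 98857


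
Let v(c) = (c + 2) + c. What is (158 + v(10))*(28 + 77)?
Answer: 18900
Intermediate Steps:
v(c) = 2 + 2*c (v(c) = (2 + c) + c = 2 + 2*c)
(158 + v(10))*(28 + 77) = (158 + (2 + 2*10))*(28 + 77) = (158 + (2 + 20))*105 = (158 + 22)*105 = 180*105 = 18900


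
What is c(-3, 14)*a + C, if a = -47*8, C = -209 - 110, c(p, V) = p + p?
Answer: 1937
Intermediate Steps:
c(p, V) = 2*p
C = -319
a = -376
c(-3, 14)*a + C = (2*(-3))*(-376) - 319 = -6*(-376) - 319 = 2256 - 319 = 1937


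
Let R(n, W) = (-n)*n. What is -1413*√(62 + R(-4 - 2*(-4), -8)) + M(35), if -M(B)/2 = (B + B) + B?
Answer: -210 - 1413*√46 ≈ -9793.4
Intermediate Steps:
M(B) = -6*B (M(B) = -2*((B + B) + B) = -2*(2*B + B) = -6*B)
R(n, W) = -n²
-1413*√(62 + R(-4 - 2*(-4), -8)) + M(35) = -1413*√(62 - (-4 - 2*(-4))²) - 6*35 = -1413*√(62 - (-4 + 8)²) - 210 = -1413*√(62 - 1*4²) - 210 = -1413*√(62 - 1*16) - 210 = -1413*√(62 - 16) - 210 = -1413*√46 - 210 = -210 - 1413*√46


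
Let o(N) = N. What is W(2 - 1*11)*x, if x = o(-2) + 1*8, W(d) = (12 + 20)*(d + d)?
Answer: -3456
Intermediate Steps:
W(d) = 64*d (W(d) = 32*(2*d) = 64*d)
x = 6 (x = -2 + 1*8 = -2 + 8 = 6)
W(2 - 1*11)*x = (64*(2 - 1*11))*6 = (64*(2 - 11))*6 = (64*(-9))*6 = -576*6 = -3456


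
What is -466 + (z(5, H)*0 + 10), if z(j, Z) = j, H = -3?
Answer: -456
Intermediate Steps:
-466 + (z(5, H)*0 + 10) = -466 + (5*0 + 10) = -466 + (0 + 10) = -466 + 10 = -456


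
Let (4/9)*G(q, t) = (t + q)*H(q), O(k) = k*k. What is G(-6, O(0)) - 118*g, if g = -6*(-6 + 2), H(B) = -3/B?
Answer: -11355/4 ≈ -2838.8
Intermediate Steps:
O(k) = k**2
G(q, t) = -27*(q + t)/(4*q) (G(q, t) = 9*((t + q)*(-3/q))/4 = 9*((q + t)*(-3/q))/4 = 9*(-3*(q + t)/q)/4 = -27*(q + t)/(4*q))
g = 24 (g = -6*(-4) = 24)
G(-6, O(0)) - 118*g = (27/4)*(-1*(-6) - 1*0**2)/(-6) - 118*24 = (27/4)*(-1/6)*(6 - 1*0) - 2832 = (27/4)*(-1/6)*(6 + 0) - 2832 = (27/4)*(-1/6)*6 - 2832 = -27/4 - 2832 = -11355/4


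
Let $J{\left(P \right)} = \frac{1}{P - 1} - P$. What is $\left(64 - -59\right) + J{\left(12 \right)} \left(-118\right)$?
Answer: $\frac{16811}{11} \approx 1528.3$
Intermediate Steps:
$J{\left(P \right)} = \frac{1}{-1 + P} - P$
$\left(64 - -59\right) + J{\left(12 \right)} \left(-118\right) = \left(64 - -59\right) + \frac{1 + 12 - 12^{2}}{-1 + 12} \left(-118\right) = \left(64 + 59\right) + \frac{1 + 12 - 144}{11} \left(-118\right) = 123 + \frac{1 + 12 - 144}{11} \left(-118\right) = 123 + \frac{1}{11} \left(-131\right) \left(-118\right) = 123 - - \frac{15458}{11} = 123 + \frac{15458}{11} = \frac{16811}{11}$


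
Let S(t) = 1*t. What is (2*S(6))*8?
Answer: 96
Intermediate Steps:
S(t) = t
(2*S(6))*8 = (2*6)*8 = 12*8 = 96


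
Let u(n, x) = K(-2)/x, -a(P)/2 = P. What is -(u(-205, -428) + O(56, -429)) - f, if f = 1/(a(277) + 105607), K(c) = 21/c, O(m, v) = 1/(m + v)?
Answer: -733274069/33542162264 ≈ -0.021861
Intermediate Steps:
a(P) = -2*P
u(n, x) = -21/(2*x) (u(n, x) = (21/(-2))/x = (21*(-½))/x = -21/(2*x))
f = 1/105053 (f = 1/(-2*277 + 105607) = 1/(-554 + 105607) = 1/105053 ≈ 9.5190e-6)
-(u(-205, -428) + O(56, -429)) - f = -(-21/2/(-428) + 1/(56 - 429)) - 1*1/105053 = -(-21/2*(-1/428) + 1/(-373)) - 1/105053 = -(21/856 - 1/373) - 1/105053 = -1*6977/319288 - 1/105053 = -6977/319288 - 1/105053 = -733274069/33542162264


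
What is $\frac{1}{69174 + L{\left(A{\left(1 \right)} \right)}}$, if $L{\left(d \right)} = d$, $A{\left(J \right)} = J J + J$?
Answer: $\frac{1}{69176} \approx 1.4456 \cdot 10^{-5}$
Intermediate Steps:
$A{\left(J \right)} = J + J^{2}$ ($A{\left(J \right)} = J^{2} + J = J + J^{2}$)
$\frac{1}{69174 + L{\left(A{\left(1 \right)} \right)}} = \frac{1}{69174 + 1 \left(1 + 1\right)} = \frac{1}{69174 + 1 \cdot 2} = \frac{1}{69174 + 2} = \frac{1}{69176}$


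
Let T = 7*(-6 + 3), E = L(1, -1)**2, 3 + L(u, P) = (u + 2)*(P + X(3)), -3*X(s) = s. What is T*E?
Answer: -1701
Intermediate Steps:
X(s) = -s/3
L(u, P) = -3 + (-1 + P)*(2 + u) (L(u, P) = -3 + (u + 2)*(P - 1/3*3) = -3 + (2 + u)*(P - 1) = -3 + (2 + u)*(-1 + P) = -3 + (-1 + P)*(2 + u))
E = 81 (E = (-5 - 1*1 + 2*(-1) - 1*1)**2 = (-5 - 1 - 2 - 1)**2 = (-9)**2 = 81)
T = -21 (T = 7*(-3) = -21)
T*E = -21*81 = -1701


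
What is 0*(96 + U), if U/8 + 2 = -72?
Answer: 0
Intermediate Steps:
U = -592 (U = -16 + 8*(-72) = -16 - 576 = -592)
0*(96 + U) = 0*(96 - 592) = 0*(-496) = 0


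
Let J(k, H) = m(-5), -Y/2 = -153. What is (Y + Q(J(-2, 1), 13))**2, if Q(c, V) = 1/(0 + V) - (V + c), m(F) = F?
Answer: 15015625/169 ≈ 88850.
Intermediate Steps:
Y = 306 (Y = -2*(-153) = 306)
J(k, H) = -5
Q(c, V) = 1/V - V - c (Q(c, V) = 1/V + (-V - c) = 1/V - V - c)
(Y + Q(J(-2, 1), 13))**2 = (306 + (1/13 - 1*13 - 1*(-5)))**2 = (306 + (1/13 - 13 + 5))**2 = (306 - 103/13)**2 = (3875/13)**2 = 15015625/169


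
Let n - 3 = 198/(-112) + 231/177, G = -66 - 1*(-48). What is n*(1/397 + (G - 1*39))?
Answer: -47422631/327922 ≈ -144.62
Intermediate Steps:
G = -18 (G = -66 + 48 = -18)
n = 8383/3304 (n = 3 + (198/(-112) + 231/177) = 3 + (198*(-1/112) + 231*(1/177)) = 3 + (-99/56 + 77/59) = 3 - 1529/3304 = 8383/3304 ≈ 2.5372)
n*(1/397 + (G - 1*39)) = 8383*(1/397 + (-18 - 1*39))/3304 = 8383*(1/397 + (-18 - 39))/3304 = 8383*(1/397 - 57)/3304 = (8383/3304)*(-22628/397) = -47422631/327922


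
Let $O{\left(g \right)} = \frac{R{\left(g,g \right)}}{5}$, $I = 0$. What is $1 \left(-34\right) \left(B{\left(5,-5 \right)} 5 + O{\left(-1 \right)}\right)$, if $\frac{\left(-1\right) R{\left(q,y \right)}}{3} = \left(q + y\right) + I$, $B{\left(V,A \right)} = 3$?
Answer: $- \frac{2754}{5} \approx -550.8$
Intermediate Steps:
$R{\left(q,y \right)} = - 3 q - 3 y$ ($R{\left(q,y \right)} = - 3 \left(\left(q + y\right) + 0\right) = - 3 \left(q + y\right) = - 3 q - 3 y$)
$O{\left(g \right)} = - \frac{6 g}{5}$ ($O{\left(g \right)} = \frac{- 3 g - 3 g}{5} = - 6 g \frac{1}{5} = - \frac{6 g}{5}$)
$1 \left(-34\right) \left(B{\left(5,-5 \right)} 5 + O{\left(-1 \right)}\right) = 1 \left(-34\right) \left(3 \cdot 5 - - \frac{6}{5}\right) = - 34 \left(15 + \frac{6}{5}\right) = \left(-34\right) \frac{81}{5} = - \frac{2754}{5}$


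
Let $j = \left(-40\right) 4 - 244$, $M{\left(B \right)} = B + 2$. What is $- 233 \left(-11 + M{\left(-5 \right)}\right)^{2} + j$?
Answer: $-46072$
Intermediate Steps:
$M{\left(B \right)} = 2 + B$
$j = -404$ ($j = -160 - 244 = -404$)
$- 233 \left(-11 + M{\left(-5 \right)}\right)^{2} + j = - 233 \left(-11 + \left(2 - 5\right)\right)^{2} - 404 = - 233 \left(-11 - 3\right)^{2} - 404 = - 233 \left(-14\right)^{2} - 404 = \left(-233\right) 196 - 404 = -45668 - 404 = -46072$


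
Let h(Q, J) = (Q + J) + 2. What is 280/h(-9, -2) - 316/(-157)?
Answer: -41116/1413 ≈ -29.098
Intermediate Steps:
h(Q, J) = 2 + J + Q (h(Q, J) = (J + Q) + 2 = 2 + J + Q)
280/h(-9, -2) - 316/(-157) = 280/(2 - 2 - 9) - 316/(-157) = 280/(-9) - 316*(-1/157) = 280*(-⅑) + 316/157 = -280/9 + 316/157 = -41116/1413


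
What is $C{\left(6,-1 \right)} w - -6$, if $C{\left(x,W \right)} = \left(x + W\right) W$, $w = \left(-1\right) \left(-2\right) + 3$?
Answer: $-19$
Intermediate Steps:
$w = 5$ ($w = 2 + 3 = 5$)
$C{\left(x,W \right)} = W \left(W + x\right)$ ($C{\left(x,W \right)} = \left(W + x\right) W = W \left(W + x\right)$)
$C{\left(6,-1 \right)} w - -6 = - (-1 + 6) 5 - -6 = \left(-1\right) 5 \cdot 5 + 6 = \left(-5\right) 5 + 6 = -25 + 6 = -19$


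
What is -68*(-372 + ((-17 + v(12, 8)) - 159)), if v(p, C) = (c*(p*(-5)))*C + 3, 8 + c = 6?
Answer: -28220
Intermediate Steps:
c = -2 (c = -8 + 6 = -2)
v(p, C) = 3 + 10*C*p (v(p, C) = (-2*p*(-5))*C + 3 = (-(-10)*p)*C + 3 = (10*p)*C + 3 = 10*C*p + 3 = 3 + 10*C*p)
-68*(-372 + ((-17 + v(12, 8)) - 159)) = -68*(-372 + ((-17 + (3 + 10*8*12)) - 159)) = -68*(-372 + ((-17 + (3 + 960)) - 159)) = -68*(-372 + ((-17 + 963) - 159)) = -68*(-372 + (946 - 159)) = -68*(-372 + 787) = -68*415 = -28220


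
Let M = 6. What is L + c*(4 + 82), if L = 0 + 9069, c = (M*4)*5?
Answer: 19389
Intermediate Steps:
c = 120 (c = (6*4)*5 = 24*5 = 120)
L = 9069
L + c*(4 + 82) = 9069 + 120*(4 + 82) = 9069 + 120*86 = 9069 + 10320 = 19389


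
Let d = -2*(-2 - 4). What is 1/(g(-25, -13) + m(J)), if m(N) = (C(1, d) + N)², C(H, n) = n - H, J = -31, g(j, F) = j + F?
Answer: 1/362 ≈ 0.0027624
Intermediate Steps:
g(j, F) = F + j
d = 12 (d = -2*(-6) = 12)
m(N) = (11 + N)² (m(N) = ((12 - 1*1) + N)² = ((12 - 1) + N)² = (11 + N)²)
1/(g(-25, -13) + m(J)) = 1/((-13 - 25) + (11 - 31)²) = 1/(-38 + (-20)²) = 1/(-38 + 400) = 1/362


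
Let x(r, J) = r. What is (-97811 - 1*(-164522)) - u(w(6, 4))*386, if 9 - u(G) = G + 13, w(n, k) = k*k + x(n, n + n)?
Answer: 76747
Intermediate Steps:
w(n, k) = n + k² (w(n, k) = k*k + n = k² + n = n + k²)
u(G) = -4 - G (u(G) = 9 - (G + 13) = 9 - (13 + G) = 9 + (-13 - G) = -4 - G)
(-97811 - 1*(-164522)) - u(w(6, 4))*386 = (-97811 - 1*(-164522)) - (-4 - (6 + 4²))*386 = (-97811 + 164522) - (-4 - (6 + 16))*386 = 66711 - (-4 - 1*22)*386 = 66711 - (-4 - 22)*386 = 66711 - (-26)*386 = 66711 - 1*(-10036) = 66711 + 10036 = 76747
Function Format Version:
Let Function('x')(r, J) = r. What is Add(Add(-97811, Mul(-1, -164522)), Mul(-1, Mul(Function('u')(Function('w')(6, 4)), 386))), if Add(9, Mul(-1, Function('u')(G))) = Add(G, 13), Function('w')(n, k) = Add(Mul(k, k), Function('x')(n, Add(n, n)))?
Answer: 76747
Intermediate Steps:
Function('w')(n, k) = Add(n, Pow(k, 2)) (Function('w')(n, k) = Add(Mul(k, k), n) = Add(Pow(k, 2), n) = Add(n, Pow(k, 2)))
Function('u')(G) = Add(-4, Mul(-1, G)) (Function('u')(G) = Add(9, Mul(-1, Add(G, 13))) = Add(9, Mul(-1, Add(13, G))) = Add(9, Add(-13, Mul(-1, G))) = Add(-4, Mul(-1, G)))
Add(Add(-97811, Mul(-1, -164522)), Mul(-1, Mul(Function('u')(Function('w')(6, 4)), 386))) = Add(Add(-97811, Mul(-1, -164522)), Mul(-1, Mul(Add(-4, Mul(-1, Add(6, Pow(4, 2)))), 386))) = Add(Add(-97811, 164522), Mul(-1, Mul(Add(-4, Mul(-1, Add(6, 16))), 386))) = Add(66711, Mul(-1, Mul(Add(-4, Mul(-1, 22)), 386))) = Add(66711, Mul(-1, Mul(Add(-4, -22), 386))) = Add(66711, Mul(-1, Mul(-26, 386))) = Add(66711, Mul(-1, -10036)) = Add(66711, 10036) = 76747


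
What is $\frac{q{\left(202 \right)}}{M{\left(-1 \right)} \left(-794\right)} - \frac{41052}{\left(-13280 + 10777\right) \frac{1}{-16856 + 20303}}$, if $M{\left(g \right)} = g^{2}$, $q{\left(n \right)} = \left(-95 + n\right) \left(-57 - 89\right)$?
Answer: $\frac{56197529801}{993691} \approx 56554.0$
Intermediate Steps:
$q{\left(n \right)} = 13870 - 146 n$ ($q{\left(n \right)} = \left(-95 + n\right) \left(-146\right) = 13870 - 146 n$)
$\frac{q{\left(202 \right)}}{M{\left(-1 \right)} \left(-794\right)} - \frac{41052}{\left(-13280 + 10777\right) \frac{1}{-16856 + 20303}} = \frac{13870 - 29492}{\left(-1\right)^{2} \left(-794\right)} - \frac{41052}{\left(-13280 + 10777\right) \frac{1}{-16856 + 20303}} = \frac{13870 - 29492}{1 \left(-794\right)} - \frac{41052}{\left(-2503\right) \frac{1}{3447}} = - \frac{15622}{-794} - \frac{41052}{\left(-2503\right) \frac{1}{3447}} = \left(-15622\right) \left(- \frac{1}{794}\right) - \frac{41052}{- \frac{2503}{3447}} = \frac{7811}{397} - - \frac{141506244}{2503} = \frac{7811}{397} + \frac{141506244}{2503} = \frac{56197529801}{993691}$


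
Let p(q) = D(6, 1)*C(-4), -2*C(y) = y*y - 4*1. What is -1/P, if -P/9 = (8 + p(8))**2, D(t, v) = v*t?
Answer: 1/7056 ≈ 0.00014172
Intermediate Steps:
D(t, v) = t*v
C(y) = 2 - y**2/2 (C(y) = -(y*y - 4*1)/2 = -(y**2 - 4)/2 = -(-4 + y**2)/2 = 2 - y**2/2)
p(q) = -36 (p(q) = (6*1)*(2 - 1/2*(-4)**2) = 6*(2 - 1/2*16) = 6*(2 - 8) = 6*(-6) = -36)
P = -7056 (P = -9*(8 - 36)**2 = -9*(-28)**2 = -9*784 = -7056)
-1/P = -1/(-7056) = -1*(-1/7056) = 1/7056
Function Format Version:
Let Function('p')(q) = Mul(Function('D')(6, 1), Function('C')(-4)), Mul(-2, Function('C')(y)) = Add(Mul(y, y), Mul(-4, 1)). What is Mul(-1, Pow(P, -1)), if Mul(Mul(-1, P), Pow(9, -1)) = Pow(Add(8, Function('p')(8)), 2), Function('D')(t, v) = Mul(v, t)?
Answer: Rational(1, 7056) ≈ 0.00014172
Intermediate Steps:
Function('D')(t, v) = Mul(t, v)
Function('C')(y) = Add(2, Mul(Rational(-1, 2), Pow(y, 2))) (Function('C')(y) = Mul(Rational(-1, 2), Add(Mul(y, y), Mul(-4, 1))) = Mul(Rational(-1, 2), Add(Pow(y, 2), -4)) = Mul(Rational(-1, 2), Add(-4, Pow(y, 2))) = Add(2, Mul(Rational(-1, 2), Pow(y, 2))))
Function('p')(q) = -36 (Function('p')(q) = Mul(Mul(6, 1), Add(2, Mul(Rational(-1, 2), Pow(-4, 2)))) = Mul(6, Add(2, Mul(Rational(-1, 2), 16))) = Mul(6, Add(2, -8)) = Mul(6, -6) = -36)
P = -7056 (P = Mul(-9, Pow(Add(8, -36), 2)) = Mul(-9, Pow(-28, 2)) = Mul(-9, 784) = -7056)
Mul(-1, Pow(P, -1)) = Mul(-1, Pow(-7056, -1)) = Mul(-1, Rational(-1, 7056)) = Rational(1, 7056)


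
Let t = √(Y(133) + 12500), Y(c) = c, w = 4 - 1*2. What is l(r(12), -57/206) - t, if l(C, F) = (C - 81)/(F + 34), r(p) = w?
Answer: -16274/6947 - √12633 ≈ -114.74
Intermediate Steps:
w = 2 (w = 4 - 2 = 2)
r(p) = 2
t = √12633 (t = √(133 + 12500) = √12633 ≈ 112.40)
l(C, F) = (-81 + C)/(34 + F)
l(r(12), -57/206) - t = (-81 + 2)/(34 - 57/206) - √12633 = -79/(34 - 57*1/206) - √12633 = -79/(34 - 57/206) - √12633 = -79/(6947/206) - √12633 = (206/6947)*(-79) - √12633 = -16274/6947 - √12633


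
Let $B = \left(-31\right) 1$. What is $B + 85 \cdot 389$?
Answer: $33034$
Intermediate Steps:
$B = -31$
$B + 85 \cdot 389 = -31 + 85 \cdot 389 = -31 + 33065 = 33034$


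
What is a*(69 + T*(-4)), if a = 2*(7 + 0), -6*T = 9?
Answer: 1050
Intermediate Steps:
T = -3/2 (T = -1/6*9 = -3/2 ≈ -1.5000)
a = 14 (a = 2*7 = 14)
a*(69 + T*(-4)) = 14*(69 - 3/2*(-4)) = 14*(69 + 6) = 14*75 = 1050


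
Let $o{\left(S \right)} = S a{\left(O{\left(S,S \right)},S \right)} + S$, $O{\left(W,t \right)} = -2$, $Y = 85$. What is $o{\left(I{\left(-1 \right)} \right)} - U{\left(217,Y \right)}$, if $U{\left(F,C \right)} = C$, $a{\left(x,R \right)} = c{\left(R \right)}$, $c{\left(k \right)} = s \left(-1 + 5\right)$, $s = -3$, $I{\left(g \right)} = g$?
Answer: $-74$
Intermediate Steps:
$c{\left(k \right)} = -12$ ($c{\left(k \right)} = - 3 \left(-1 + 5\right) = \left(-3\right) 4 = -12$)
$a{\left(x,R \right)} = -12$
$o{\left(S \right)} = - 11 S$ ($o{\left(S \right)} = S \left(-12\right) + S = - 12 S + S = - 11 S$)
$o{\left(I{\left(-1 \right)} \right)} - U{\left(217,Y \right)} = \left(-11\right) \left(-1\right) - 85 = 11 - 85 = -74$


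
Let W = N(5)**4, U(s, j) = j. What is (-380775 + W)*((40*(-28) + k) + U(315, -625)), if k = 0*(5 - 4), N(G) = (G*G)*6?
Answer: -882741797625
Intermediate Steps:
N(G) = 6*G**2 (N(G) = G**2*6 = 6*G**2)
k = 0 (k = 0*1 = 0)
W = 506250000 (W = (6*5**2)**4 = (6*25)**4 = 150**4 = 506250000)
(-380775 + W)*((40*(-28) + k) + U(315, -625)) = (-380775 + 506250000)*((40*(-28) + 0) - 625) = 505869225*((-1120 + 0) - 625) = 505869225*(-1120 - 625) = 505869225*(-1745) = -882741797625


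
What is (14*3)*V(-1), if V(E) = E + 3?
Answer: 84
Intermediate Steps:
V(E) = 3 + E
(14*3)*V(-1) = (14*3)*(3 - 1) = 42*2 = 84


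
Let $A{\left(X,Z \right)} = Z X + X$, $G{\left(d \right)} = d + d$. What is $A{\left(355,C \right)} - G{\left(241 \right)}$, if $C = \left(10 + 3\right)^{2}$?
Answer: $59868$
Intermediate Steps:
$G{\left(d \right)} = 2 d$
$C = 169$ ($C = 13^{2} = 169$)
$A{\left(X,Z \right)} = X + X Z$ ($A{\left(X,Z \right)} = X Z + X = X + X Z$)
$A{\left(355,C \right)} - G{\left(241 \right)} = 355 \left(1 + 169\right) - 2 \cdot 241 = 355 \cdot 170 - 482 = 60350 - 482 = 59868$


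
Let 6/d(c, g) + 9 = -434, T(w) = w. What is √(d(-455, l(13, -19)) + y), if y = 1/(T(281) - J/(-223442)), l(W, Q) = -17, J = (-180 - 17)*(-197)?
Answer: 2*I*√1934118667307657495/27831922873 ≈ 0.099937*I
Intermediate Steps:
J = 38809 (J = -197*(-197) = 38809)
d(c, g) = -6/443 (d(c, g) = 6/(-9 - 434) = 6/(-443) = 6*(-1/443) = -6/443)
y = 223442/62826011 (y = 1/(281 - 38809/(-223442)) = 1/(281 - 38809*(-1)/223442) = 1/(281 - 1*(-38809/223442)) = 1/(281 + 38809/223442) = 1/(62826011/223442) = 223442/62826011 ≈ 0.0035565)
√(d(-455, l(13, -19)) + y) = √(-6/443 + 223442/62826011) = √(-277971260/27831922873) = 2*I*√1934118667307657495/27831922873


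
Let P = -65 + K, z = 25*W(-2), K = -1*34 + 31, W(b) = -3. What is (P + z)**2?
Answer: 20449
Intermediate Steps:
K = -3 (K = -34 + 31 = -3)
z = -75 (z = 25*(-3) = -75)
P = -68 (P = -65 - 3 = -68)
(P + z)**2 = (-68 - 75)**2 = (-143)**2 = 20449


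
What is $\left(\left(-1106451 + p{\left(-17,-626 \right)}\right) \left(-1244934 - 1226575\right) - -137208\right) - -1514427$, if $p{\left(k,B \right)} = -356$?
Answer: $2735485113398$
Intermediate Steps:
$\left(\left(-1106451 + p{\left(-17,-626 \right)}\right) \left(-1244934 - 1226575\right) - -137208\right) - -1514427 = \left(\left(-1106451 - 356\right) \left(-1244934 - 1226575\right) - -137208\right) - -1514427 = \left(\left(-1106807\right) \left(-2471509\right) + 137208\right) + \left(-220196 + 1734623\right) = \left(2735483461763 + 137208\right) + 1514427 = 2735483598971 + 1514427 = 2735485113398$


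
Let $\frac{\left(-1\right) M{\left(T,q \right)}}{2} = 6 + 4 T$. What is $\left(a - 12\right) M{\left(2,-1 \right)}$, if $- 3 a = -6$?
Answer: $280$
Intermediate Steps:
$M{\left(T,q \right)} = -12 - 8 T$ ($M{\left(T,q \right)} = - 2 \left(6 + 4 T\right) = -12 - 8 T$)
$a = 2$ ($a = \left(- \frac{1}{3}\right) \left(-6\right) = 2$)
$\left(a - 12\right) M{\left(2,-1 \right)} = \left(2 - 12\right) \left(-12 - 16\right) = - 10 \left(-12 - 16\right) = \left(-10\right) \left(-28\right) = 280$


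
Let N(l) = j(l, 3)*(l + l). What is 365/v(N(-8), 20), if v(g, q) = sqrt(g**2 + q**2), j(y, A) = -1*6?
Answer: 365*sqrt(601)/2404 ≈ 3.7222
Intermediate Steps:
j(y, A) = -6
N(l) = -12*l (N(l) = -6*(l + l) = -12*l)
365/v(N(-8), 20) = 365/(sqrt((-12*(-8))**2 + 20**2)) = 365/(sqrt(96**2 + 400)) = 365/(sqrt(9216 + 400)) = 365/(sqrt(9616)) = 365/((4*sqrt(601))) = 365*(sqrt(601)/2404) = 365*sqrt(601)/2404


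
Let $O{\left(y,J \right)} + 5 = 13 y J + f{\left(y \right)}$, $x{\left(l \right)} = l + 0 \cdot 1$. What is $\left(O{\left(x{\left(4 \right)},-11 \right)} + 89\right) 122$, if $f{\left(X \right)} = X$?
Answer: $-59048$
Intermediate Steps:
$x{\left(l \right)} = l$ ($x{\left(l \right)} = l + 0 = l$)
$O{\left(y,J \right)} = -5 + y + 13 J y$ ($O{\left(y,J \right)} = -5 + \left(13 y J + y\right) = -5 + \left(13 J y + y\right) = -5 + \left(y + 13 J y\right) = -5 + y + 13 J y$)
$\left(O{\left(x{\left(4 \right)},-11 \right)} + 89\right) 122 = \left(\left(-5 + 4 + 13 \left(-11\right) 4\right) + 89\right) 122 = \left(\left(-5 + 4 - 572\right) + 89\right) 122 = \left(-573 + 89\right) 122 = \left(-484\right) 122 = -59048$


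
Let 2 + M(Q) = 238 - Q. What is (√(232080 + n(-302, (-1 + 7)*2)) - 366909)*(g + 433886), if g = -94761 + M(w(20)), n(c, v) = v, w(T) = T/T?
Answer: -124514238240 + 2036160*√6447 ≈ -1.2435e+11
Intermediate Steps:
w(T) = 1
M(Q) = 236 - Q (M(Q) = -2 + (238 - Q) = 236 - Q)
g = -94526 (g = -94761 + (236 - 1*1) = -94761 + (236 - 1) = -94761 + 235 = -94526)
(√(232080 + n(-302, (-1 + 7)*2)) - 366909)*(g + 433886) = (√(232080 + (-1 + 7)*2) - 366909)*(-94526 + 433886) = (√(232080 + 6*2) - 366909)*339360 = (√(232080 + 12) - 366909)*339360 = (√232092 - 366909)*339360 = (6*√6447 - 366909)*339360 = (-366909 + 6*√6447)*339360 = -124514238240 + 2036160*√6447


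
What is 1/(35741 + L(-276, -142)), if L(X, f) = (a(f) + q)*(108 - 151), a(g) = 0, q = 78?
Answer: 1/32387 ≈ 3.0877e-5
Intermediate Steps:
L(X, f) = -3354 (L(X, f) = (0 + 78)*(108 - 151) = 78*(-43) = -3354)
1/(35741 + L(-276, -142)) = 1/(35741 - 3354) = 1/32387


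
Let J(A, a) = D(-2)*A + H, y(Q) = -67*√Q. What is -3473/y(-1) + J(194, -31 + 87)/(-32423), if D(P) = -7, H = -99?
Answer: 1457/32423 - 3473*I/67 ≈ 0.044937 - 51.836*I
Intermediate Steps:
J(A, a) = -99 - 7*A (J(A, a) = -7*A - 99 = -99 - 7*A)
-3473/y(-1) + J(194, -31 + 87)/(-32423) = -3473*I/67 + (-99 - 7*194)/(-32423) = -3473*I/67 + (-99 - 1358)*(-1/32423) = -3473*I/67 - 1457*(-1/32423) = -3473*I/67 + 1457/32423 = 1457/32423 - 3473*I/67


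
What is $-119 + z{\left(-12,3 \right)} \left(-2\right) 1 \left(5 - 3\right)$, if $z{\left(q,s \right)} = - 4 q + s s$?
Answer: $-347$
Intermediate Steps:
$z{\left(q,s \right)} = s^{2} - 4 q$ ($z{\left(q,s \right)} = - 4 q + s^{2} = s^{2} - 4 q$)
$-119 + z{\left(-12,3 \right)} \left(-2\right) 1 \left(5 - 3\right) = -119 + \left(3^{2} - -48\right) \left(-2\right) 1 \left(5 - 3\right) = -119 + \left(9 + 48\right) \left(\left(-2\right) 2\right) = -119 + 57 \left(-4\right) = -119 - 228 = -347$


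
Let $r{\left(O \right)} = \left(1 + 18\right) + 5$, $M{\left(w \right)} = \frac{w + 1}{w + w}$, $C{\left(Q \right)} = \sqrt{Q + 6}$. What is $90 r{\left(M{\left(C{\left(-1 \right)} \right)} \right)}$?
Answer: $2160$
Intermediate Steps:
$C{\left(Q \right)} = \sqrt{6 + Q}$
$M{\left(w \right)} = \frac{1 + w}{2 w}$
$r{\left(O \right)} = 24$ ($r{\left(O \right)} = 19 + 5 = 24$)
$90 r{\left(M{\left(C{\left(-1 \right)} \right)} \right)} = 90 \cdot 24 = 2160$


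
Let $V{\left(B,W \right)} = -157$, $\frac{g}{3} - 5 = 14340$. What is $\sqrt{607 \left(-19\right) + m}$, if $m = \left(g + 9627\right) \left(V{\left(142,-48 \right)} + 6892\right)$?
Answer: $\sqrt{354667037} \approx 18833.0$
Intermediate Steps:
$g = 43035$ ($g = 15 + 3 \cdot 14340 = 15 + 43020 = 43035$)
$m = 354678570$ ($m = \left(43035 + 9627\right) \left(-157 + 6892\right) = 52662 \cdot 6735 = 354678570$)
$\sqrt{607 \left(-19\right) + m} = \sqrt{607 \left(-19\right) + 354678570} = \sqrt{-11533 + 354678570} = \sqrt{354667037}$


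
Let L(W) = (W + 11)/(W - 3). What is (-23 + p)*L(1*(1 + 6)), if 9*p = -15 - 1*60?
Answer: -141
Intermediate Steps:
p = -25/3 (p = (-15 - 1*60)/9 = (-15 - 60)/9 = (⅑)*(-75) = -25/3 ≈ -8.3333)
L(W) = (11 + W)/(-3 + W)
(-23 + p)*L(1*(1 + 6)) = (-23 - 25/3)*((11 + 1*(1 + 6))/(-3 + 1*(1 + 6))) = -94*(11 + 1*7)/(3*(-3 + 1*7)) = -94*(11 + 7)/(3*(-3 + 7)) = -94*18/(3*4) = -47*18/6 = -94/3*9/2 = -141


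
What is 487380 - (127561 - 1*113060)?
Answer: 472879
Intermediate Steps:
487380 - (127561 - 1*113060) = 487380 - (127561 - 113060) = 487380 - 1*14501 = 487380 - 14501 = 472879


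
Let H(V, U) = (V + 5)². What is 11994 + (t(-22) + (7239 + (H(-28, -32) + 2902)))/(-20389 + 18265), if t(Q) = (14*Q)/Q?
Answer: 6366143/531 ≈ 11989.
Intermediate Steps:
H(V, U) = (5 + V)²
t(Q) = 14
11994 + (t(-22) + (7239 + (H(-28, -32) + 2902)))/(-20389 + 18265) = 11994 + (14 + (7239 + ((5 - 28)² + 2902)))/(-20389 + 18265) = 11994 + (14 + (7239 + ((-23)² + 2902)))/(-2124) = 11994 + (14 + (7239 + (529 + 2902)))*(-1/2124) = 11994 + (14 + (7239 + 3431))*(-1/2124) = 11994 + (14 + 10670)*(-1/2124) = 11994 + 10684*(-1/2124) = 11994 - 2671/531 = 6366143/531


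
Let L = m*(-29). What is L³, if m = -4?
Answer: 1560896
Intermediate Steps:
L = 116 (L = -4*(-29) = 116)
L³ = 116³ = 1560896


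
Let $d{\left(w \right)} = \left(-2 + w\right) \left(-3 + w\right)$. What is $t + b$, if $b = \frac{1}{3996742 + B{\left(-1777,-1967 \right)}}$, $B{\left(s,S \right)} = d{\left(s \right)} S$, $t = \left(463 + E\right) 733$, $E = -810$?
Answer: $- \frac{1583270064116099}{6224744798} \approx -2.5435 \cdot 10^{5}$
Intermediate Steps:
$d{\left(w \right)} = \left(-3 + w\right) \left(-2 + w\right)$
$t = -254351$ ($t = \left(463 - 810\right) 733 = \left(-347\right) 733 = -254351$)
$B{\left(s,S \right)} = S \left(6 + s^{2} - 5 s\right)$ ($B{\left(s,S \right)} = \left(6 + s^{2} - 5 s\right) S = S \left(6 + s^{2} - 5 s\right)$)
$b = - \frac{1}{6224744798}$ ($b = \frac{1}{3996742 - 1967 \left(6 + \left(-1777\right)^{2} - -8885\right)} = \frac{1}{3996742 - 1967 \left(6 + 3157729 + 8885\right)} = \frac{1}{3996742 - 6228741540} = \frac{1}{-6224744798} = - \frac{1}{6224744798} \approx -1.6065 \cdot 10^{-10}$)
$t + b = -254351 - \frac{1}{6224744798} = - \frac{1583270064116099}{6224744798}$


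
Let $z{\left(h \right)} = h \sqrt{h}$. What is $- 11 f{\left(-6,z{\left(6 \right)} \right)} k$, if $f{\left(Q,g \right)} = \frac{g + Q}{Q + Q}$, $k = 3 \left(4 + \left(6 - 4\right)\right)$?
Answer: $-99 + 99 \sqrt{6} \approx 143.5$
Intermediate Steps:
$z{\left(h \right)} = h^{\frac{3}{2}}$
$k = 18$ ($k = 3 \left(4 + 2\right) = 3 \cdot 6 = 18$)
$f{\left(Q,g \right)} = \frac{Q + g}{2 Q}$
$- 11 f{\left(-6,z{\left(6 \right)} \right)} k = - 11 \frac{-6 + 6^{\frac{3}{2}}}{2 \left(-6\right)} 18 = - 11 \cdot \frac{1}{2} \left(- \frac{1}{6}\right) \left(-6 + 6 \sqrt{6}\right) 18 = - 11 \left(\frac{1}{2} - \frac{\sqrt{6}}{2}\right) 18 = \left(- \frac{11}{2} + \frac{11 \sqrt{6}}{2}\right) 18 = -99 + 99 \sqrt{6}$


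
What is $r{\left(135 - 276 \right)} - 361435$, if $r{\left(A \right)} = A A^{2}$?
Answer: $-3164656$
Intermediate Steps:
$r{\left(A \right)} = A^{3}$
$r{\left(135 - 276 \right)} - 361435 = \left(135 - 276\right)^{3} - 361435 = \left(-141\right)^{3} - 361435 = -2803221 - 361435 = -3164656$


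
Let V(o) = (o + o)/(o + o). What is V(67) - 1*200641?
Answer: -200640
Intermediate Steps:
V(o) = 1 (V(o) = (2*o)/((2*o)) = (2*o)*(1/(2*o)) = 1)
V(67) - 1*200641 = 1 - 1*200641 = 1 - 200641 = -200640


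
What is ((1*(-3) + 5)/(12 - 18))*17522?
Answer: -17522/3 ≈ -5840.7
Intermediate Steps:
((1*(-3) + 5)/(12 - 18))*17522 = ((-3 + 5)/(-6))*17522 = (2*(-⅙))*17522 = -⅓*17522 = -17522/3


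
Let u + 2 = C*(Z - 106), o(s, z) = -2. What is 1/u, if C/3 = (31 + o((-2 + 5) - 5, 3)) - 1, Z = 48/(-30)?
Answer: -5/45202 ≈ -0.00011061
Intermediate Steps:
Z = -8/5 (Z = 48*(-1/30) = -8/5 ≈ -1.6000)
C = 84 (C = 3*((31 - 2) - 1) = 3*(29 - 1) = 3*28 = 84)
u = -45202/5 (u = -2 + 84*(-8/5 - 106) = -2 + 84*(-538/5) = -2 - 45192/5 = -45202/5 ≈ -9040.4)
1/u = 1/(-45202/5) = -5/45202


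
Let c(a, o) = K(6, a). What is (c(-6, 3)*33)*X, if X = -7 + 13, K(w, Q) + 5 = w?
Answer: 198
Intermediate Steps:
K(w, Q) = -5 + w
X = 6
c(a, o) = 1 (c(a, o) = -5 + 6 = 1)
(c(-6, 3)*33)*X = (1*33)*6 = 33*6 = 198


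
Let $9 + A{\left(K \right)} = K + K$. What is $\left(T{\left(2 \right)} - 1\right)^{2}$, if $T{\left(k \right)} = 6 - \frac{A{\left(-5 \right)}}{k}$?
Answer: $\frac{841}{4} \approx 210.25$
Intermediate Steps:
$A{\left(K \right)} = -9 + 2 K$ ($A{\left(K \right)} = -9 + \left(K + K\right) = -9 + 2 K$)
$T{\left(k \right)} = 6 + \frac{19}{k}$ ($T{\left(k \right)} = 6 - \frac{-9 + 2 \left(-5\right)}{k} = 6 - \frac{-9 - 10}{k} = 6 - - \frac{19}{k} = 6 + \frac{19}{k}$)
$\left(T{\left(2 \right)} - 1\right)^{2} = \left(\left(6 + \frac{19}{2}\right) - 1\right)^{2} = \left(\frac{31}{2} - 1\right)^{2} = \left(\frac{29}{2}\right)^{2} = \frac{841}{4}$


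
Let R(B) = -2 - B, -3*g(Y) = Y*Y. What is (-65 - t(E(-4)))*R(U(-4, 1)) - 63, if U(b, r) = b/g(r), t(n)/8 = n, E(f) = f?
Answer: 399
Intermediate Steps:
g(Y) = -Y**2/3 (g(Y) = -Y*Y/3 = -Y**2/3)
t(n) = 8*n
U(b, r) = -3*b/r**2 (U(b, r) = b/((-r**2/3)) = b*(-3/r**2) = -3*b/r**2)
(-65 - t(E(-4)))*R(U(-4, 1)) - 63 = (-65 - 8*(-4))*(-2 - (-3)*(-4)/1**2) - 63 = (-65 - 1*(-32))*(-2 - (-3)*(-4)) - 63 = (-65 + 32)*(-2 - 1*12) - 63 = -33*(-2 - 12) - 63 = -33*(-14) - 63 = 462 - 63 = 399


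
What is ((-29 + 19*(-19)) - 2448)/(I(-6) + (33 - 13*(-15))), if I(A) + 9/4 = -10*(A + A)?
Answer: -3784/461 ≈ -8.2082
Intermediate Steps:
I(A) = -9/4 - 20*A (I(A) = -9/4 - 10*(A + A) = -9/4 - 20*A)
((-29 + 19*(-19)) - 2448)/(I(-6) + (33 - 13*(-15))) = ((-29 + 19*(-19)) - 2448)/((-9/4 - 20*(-6)) + (33 - 13*(-15))) = ((-29 - 361) - 2448)/((-9/4 + 120) + (33 + 195)) = (-390 - 2448)/(471/4 + 228) = -2838/1383/4 = -2838*4/1383 = -3784/461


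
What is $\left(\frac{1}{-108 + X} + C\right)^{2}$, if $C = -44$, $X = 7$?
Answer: $\frac{19758025}{10201} \approx 1936.9$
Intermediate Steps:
$\left(\frac{1}{-108 + X} + C\right)^{2} = \left(\frac{1}{-108 + 7} - 44\right)^{2} = \left(\frac{1}{-101} - 44\right)^{2} = \left(- \frac{1}{101} - 44\right)^{2} = \left(- \frac{4445}{101}\right)^{2} = \frac{19758025}{10201}$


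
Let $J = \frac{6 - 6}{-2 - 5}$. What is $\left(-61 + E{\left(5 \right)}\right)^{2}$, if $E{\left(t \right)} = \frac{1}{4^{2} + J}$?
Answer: $\frac{950625}{256} \approx 3713.4$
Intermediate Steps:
$J = 0$ ($J = \frac{0}{-7} = 0 \left(- \frac{1}{7}\right) = 0$)
$E{\left(t \right)} = \frac{1}{16}$ ($E{\left(t \right)} = \frac{1}{4^{2} + 0} = \frac{1}{16 + 0} = \frac{1}{16}$)
$\left(-61 + E{\left(5 \right)}\right)^{2} = \left(-61 + \frac{1}{16}\right)^{2} = \left(- \frac{975}{16}\right)^{2} = \frac{950625}{256}$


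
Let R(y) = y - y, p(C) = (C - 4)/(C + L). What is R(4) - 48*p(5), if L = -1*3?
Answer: -24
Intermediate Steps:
L = -3
p(C) = (-4 + C)/(-3 + C) (p(C) = (C - 4)/(C - 3) = (-4 + C)/(-3 + C))
R(y) = 0
R(4) - 48*p(5) = 0 - 48*(-4 + 5)/(-3 + 5) = 0 - 48/2 = 0 - 24 = -24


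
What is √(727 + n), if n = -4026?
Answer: I*√3299 ≈ 57.437*I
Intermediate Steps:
√(727 + n) = √(727 - 4026) = √(-3299) = I*√3299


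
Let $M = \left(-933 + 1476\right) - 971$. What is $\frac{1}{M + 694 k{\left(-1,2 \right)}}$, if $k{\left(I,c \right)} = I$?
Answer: $- \frac{1}{1122} \approx -0.00089127$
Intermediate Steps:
$M = -428$ ($M = 543 - 971 = -428$)
$\frac{1}{M + 694 k{\left(-1,2 \right)}} = \frac{1}{-428 + 694 \left(-1\right)} = \frac{1}{-428 - 694} = \frac{1}{-1122} = - \frac{1}{1122}$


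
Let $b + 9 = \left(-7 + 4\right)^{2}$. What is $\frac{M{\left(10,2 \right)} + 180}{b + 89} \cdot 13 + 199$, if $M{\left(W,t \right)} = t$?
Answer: $\frac{20077}{89} \approx 225.58$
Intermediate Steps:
$b = 0$ ($b = -9 + \left(-7 + 4\right)^{2} = -9 + \left(-3\right)^{2} = -9 + 9 = 0$)
$\frac{M{\left(10,2 \right)} + 180}{b + 89} \cdot 13 + 199 = \frac{2 + 180}{0 + 89} \cdot 13 + 199 = \frac{182}{89} \cdot 13 + 199 = \frac{2366}{89} + 199 = \frac{20077}{89}$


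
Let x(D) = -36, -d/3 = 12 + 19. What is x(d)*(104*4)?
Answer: -14976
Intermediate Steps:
d = -93 (d = -3*(12 + 19) = -3*31 = -93)
x(d)*(104*4) = -3744*4 = -36*416 = -14976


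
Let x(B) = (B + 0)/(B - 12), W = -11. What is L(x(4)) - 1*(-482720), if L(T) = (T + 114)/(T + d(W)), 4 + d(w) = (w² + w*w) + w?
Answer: 218672387/453 ≈ 4.8272e+5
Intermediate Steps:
d(w) = -4 + w + 2*w² (d(w) = -4 + ((w² + w*w) + w) = -4 + ((w² + w²) + w) = -4 + (2*w² + w) = -4 + (w + 2*w²) = -4 + w + 2*w²)
x(B) = B/(-12 + B)
L(T) = (114 + T)/(227 + T) (L(T) = (T + 114)/(T + (-4 - 11 + 2*(-11)²)) = (114 + T)/(T + (-4 - 11 + 2*121)) = (114 + T)/(T + (-4 - 11 + 242)) = (114 + T)/(T + 227) = (114 + T)/(227 + T))
L(x(4)) - 1*(-482720) = (114 + 4/(-12 + 4))/(227 + 4/(-12 + 4)) - 1*(-482720) = (114 + 4/(-8))/(227 + 4/(-8)) + 482720 = (114 + 4*(-⅛))/(227 + 4*(-⅛)) + 482720 = (114 - ½)/(227 - ½) + 482720 = (227/2)/(453/2) + 482720 = (2/453)*(227/2) + 482720 = 227/453 + 482720 = 218672387/453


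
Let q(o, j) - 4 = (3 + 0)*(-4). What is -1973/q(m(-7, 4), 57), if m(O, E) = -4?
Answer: 1973/8 ≈ 246.63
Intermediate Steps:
q(o, j) = -8 (q(o, j) = 4 + (3 + 0)*(-4) = 4 + 3*(-4) = 4 - 12 = -8)
-1973/q(m(-7, 4), 57) = -1973/(-8) = -1973*(-⅛) = 1973/8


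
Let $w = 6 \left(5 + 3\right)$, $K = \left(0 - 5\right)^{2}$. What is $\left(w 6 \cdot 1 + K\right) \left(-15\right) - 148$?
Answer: $-4843$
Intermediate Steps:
$K = 25$ ($K = \left(-5\right)^{2} = 25$)
$w = 48$ ($w = 6 \cdot 8 = 48$)
$\left(w 6 \cdot 1 + K\right) \left(-15\right) - 148 = \left(48 \cdot 6 \cdot 1 + 25\right) \left(-15\right) - 148 = \left(48 \cdot 6 + 25\right) \left(-15\right) - 148 = \left(288 + 25\right) \left(-15\right) - 148 = 313 \left(-15\right) - 148 = -4695 - 148 = -4843$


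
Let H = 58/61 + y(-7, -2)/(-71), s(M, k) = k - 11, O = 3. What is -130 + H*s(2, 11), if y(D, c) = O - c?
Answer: -130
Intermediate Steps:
s(M, k) = -11 + k
y(D, c) = 3 - c
H = 3813/4331 (H = 58/61 + (3 - 1*(-2))/(-71) = 58*(1/61) + (3 + 2)*(-1/71) = 58/61 + 5*(-1/71) = 58/61 - 5/71 = 3813/4331 ≈ 0.88040)
-130 + H*s(2, 11) = -130 + 3813*(-11 + 11)/4331 = -130 + (3813/4331)*0 = -130 + 0 = -130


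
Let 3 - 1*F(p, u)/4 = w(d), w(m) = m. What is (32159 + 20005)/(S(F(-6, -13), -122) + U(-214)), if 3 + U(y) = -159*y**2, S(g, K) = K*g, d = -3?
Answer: -17388/2428165 ≈ -0.0071610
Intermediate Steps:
F(p, u) = 24 (F(p, u) = 12 - 4*(-3) = 12 + 12 = 24)
U(y) = -3 - 159*y**2
(32159 + 20005)/(S(F(-6, -13), -122) + U(-214)) = (32159 + 20005)/(-122*24 + (-3 - 159*(-214)**2)) = 52164/(-2928 + (-3 - 159*45796)) = 52164/(-2928 + (-3 - 7281564)) = 52164/(-2928 - 7281567) = 52164/(-7284495) = 52164*(-1/7284495) = -17388/2428165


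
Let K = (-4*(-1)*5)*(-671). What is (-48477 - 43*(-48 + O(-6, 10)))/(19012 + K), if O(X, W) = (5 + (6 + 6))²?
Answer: -7355/699 ≈ -10.522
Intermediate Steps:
O(X, W) = 289 (O(X, W) = (5 + 12)² = 17² = 289)
K = -13420 (K = (4*5)*(-671) = 20*(-671) = -13420)
(-48477 - 43*(-48 + O(-6, 10)))/(19012 + K) = (-48477 - 43*(-48 + 289))/(19012 - 13420) = (-48477 - 43*241)/5592 = (-48477 - 10363)*(1/5592) = -58840*1/5592 = -7355/699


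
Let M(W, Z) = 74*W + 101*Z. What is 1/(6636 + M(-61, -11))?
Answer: 1/1011 ≈ 0.00098912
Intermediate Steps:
1/(6636 + M(-61, -11)) = 1/(6636 + (74*(-61) + 101*(-11))) = 1/(6636 + (-4514 - 1111)) = 1/(6636 - 5625) = 1/1011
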